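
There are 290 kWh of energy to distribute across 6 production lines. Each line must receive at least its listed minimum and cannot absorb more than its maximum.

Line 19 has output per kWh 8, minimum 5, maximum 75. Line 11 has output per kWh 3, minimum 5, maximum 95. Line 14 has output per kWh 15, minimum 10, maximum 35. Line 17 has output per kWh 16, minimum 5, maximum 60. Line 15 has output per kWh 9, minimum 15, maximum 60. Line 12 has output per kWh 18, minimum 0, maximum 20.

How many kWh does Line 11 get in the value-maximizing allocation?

Meeting every minimum uses 5+5+10+5+15+0 = 40 kWh, leaving 250.
Highest output per kWh first: Line 12 18 > Line 17 16 > Line 14 15 > Line 15 9 > Line 19 8 > Line 11 3.
Line 12: +20 to 20 (cap) ; 230 left.
Line 17: +55 to 60 (cap) ; 175 left.
Give Line 14 25 more to hit its cap of 35 ; 150 left.
Line 15 takes 45 more to reach its cap of 60 ; 105 left.
Line 19 takes 70 more to reach its cap of 75 ; 35 left.
Line 11: +35 (room for 90) → 40. Pool exhausted.

40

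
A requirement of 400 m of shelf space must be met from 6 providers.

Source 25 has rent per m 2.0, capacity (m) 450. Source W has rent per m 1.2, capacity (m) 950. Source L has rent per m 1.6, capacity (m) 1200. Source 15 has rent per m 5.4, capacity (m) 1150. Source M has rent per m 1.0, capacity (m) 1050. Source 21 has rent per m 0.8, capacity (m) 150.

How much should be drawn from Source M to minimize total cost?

250

Fill from the cheapest provider first.
Take 150 from Source 21 at 0.8 ; need 250 more.
Source M at 1.0: take 250 of its 1050 ; requirement met.
Source W, Source L, Source 25, Source 15: unused.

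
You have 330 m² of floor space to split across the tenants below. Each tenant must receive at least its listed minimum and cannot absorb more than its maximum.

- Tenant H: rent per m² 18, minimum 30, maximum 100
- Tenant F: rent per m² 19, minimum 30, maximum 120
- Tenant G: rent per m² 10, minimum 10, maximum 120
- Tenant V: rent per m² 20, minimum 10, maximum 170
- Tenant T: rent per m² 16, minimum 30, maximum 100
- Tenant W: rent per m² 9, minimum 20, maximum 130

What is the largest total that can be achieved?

Meeting every minimum uses 30+30+10+10+30+20 = 130 m², leaving 200.
Highest rent per m² first: Tenant V 20 > Tenant F 19 > Tenant H 18 > Tenant T 16 > Tenant G 10 > Tenant W 9.
Tenant V takes 160 more to reach its cap of 170 ; 40 left.
Tenant F has room for 90 more but only 40 remain, so it gets 70.
Total = 18×30 + 19×70 + 10×10 + 20×170 + 16×30 + 9×20 = 6030.

6030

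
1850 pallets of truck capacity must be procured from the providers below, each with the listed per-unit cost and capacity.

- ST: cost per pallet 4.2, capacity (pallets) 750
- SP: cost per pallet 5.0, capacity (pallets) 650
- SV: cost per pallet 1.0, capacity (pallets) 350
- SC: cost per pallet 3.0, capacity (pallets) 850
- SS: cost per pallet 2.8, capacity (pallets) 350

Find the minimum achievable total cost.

Fill from the cheapest provider first.
Take 350 from SV at 1.0 → need 1500 more.
SS (2.8): use full 350 → 1150 pallets to go.
SC at 3.0: take all 850 pallets → 300 still needed.
ST (4.2): take the remaining 300 → done.
SP: unused.
Cost = 350×1.0 + 350×2.8 + 850×3.0 + 300×4.2 = 5140.

5140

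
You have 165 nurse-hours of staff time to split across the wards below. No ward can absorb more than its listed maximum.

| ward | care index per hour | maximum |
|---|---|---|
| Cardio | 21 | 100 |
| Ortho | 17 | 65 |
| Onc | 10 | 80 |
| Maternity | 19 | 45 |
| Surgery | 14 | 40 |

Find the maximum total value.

Highest care index per hour first: Cardio 21 > Maternity 19 > Ortho 17 > Surgery 14 > Onc 10.
Cardio takes 100 to reach its cap of 100 — 65 left.
Maternity: +45 to 45 (cap) — 20 left.
Only 20 left; Ortho takes them to reach 20.
Total = 21×100 + 17×20 + 19×45 = 3295.

3295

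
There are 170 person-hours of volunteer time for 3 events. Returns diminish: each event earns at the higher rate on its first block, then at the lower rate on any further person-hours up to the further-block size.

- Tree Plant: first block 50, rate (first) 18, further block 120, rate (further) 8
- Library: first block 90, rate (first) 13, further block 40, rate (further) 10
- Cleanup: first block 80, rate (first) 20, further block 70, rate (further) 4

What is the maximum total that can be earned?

Rank every tier by rate: Cleanup/first 20 > Tree Plant/first 18 > Library/first 13 > Library/second 10 > Tree Plant/second 8 > Cleanup/second 4.
Cleanup/first (20): +80 ; 90 left.
Tree Plant first at 18: fill all 50 ; 40 left.
Library first at 13: only 40 left, fill 40.
Total = 20×80 + 18×50 + 13×40 = 3020.

3020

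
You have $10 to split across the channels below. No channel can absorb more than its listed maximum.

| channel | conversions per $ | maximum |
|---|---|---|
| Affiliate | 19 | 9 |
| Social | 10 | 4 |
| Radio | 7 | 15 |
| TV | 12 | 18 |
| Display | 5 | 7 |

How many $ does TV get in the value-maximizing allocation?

Order the channels by conversions per $: Affiliate 19 > TV 12 > Social 10 > Radio 7 > Display 5.
Affiliate: +9 to 9 (cap) → 1 left.
TV has room for 18 but only 1 remain, so it gets 1.

1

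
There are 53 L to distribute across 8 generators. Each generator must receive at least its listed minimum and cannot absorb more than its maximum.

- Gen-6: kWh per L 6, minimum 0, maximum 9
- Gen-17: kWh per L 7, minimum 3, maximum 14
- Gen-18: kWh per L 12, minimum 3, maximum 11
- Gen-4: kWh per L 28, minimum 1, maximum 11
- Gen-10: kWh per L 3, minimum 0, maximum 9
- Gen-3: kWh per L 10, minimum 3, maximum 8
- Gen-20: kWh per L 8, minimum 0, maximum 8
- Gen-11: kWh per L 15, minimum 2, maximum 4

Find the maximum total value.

Meeting every minimum uses 0+3+3+1+0+3+0+2 = 12 L, leaving 41.
Order the generators by kWh per L: Gen-4 28 > Gen-11 15 > Gen-18 12 > Gen-3 10 > Gen-20 8 > Gen-17 7 > Gen-6 6 > Gen-10 3.
Gen-4: +10 to 11 (cap) → 31 left.
Give Gen-11 2 more to hit its cap of 4 → 29 left.
Gen-18: +8 to 11 (cap) → 21 left.
Gen-3 takes 5 more to reach its cap of 8 → 16 left.
Give Gen-20 8 more to hit its cap of 8 → 8 left.
Gen-17: +8 (room for 11) → 11. Pool exhausted.
Total = 7×11 + 12×11 + 28×11 + 10×8 + 8×8 + 15×4 = 721.

721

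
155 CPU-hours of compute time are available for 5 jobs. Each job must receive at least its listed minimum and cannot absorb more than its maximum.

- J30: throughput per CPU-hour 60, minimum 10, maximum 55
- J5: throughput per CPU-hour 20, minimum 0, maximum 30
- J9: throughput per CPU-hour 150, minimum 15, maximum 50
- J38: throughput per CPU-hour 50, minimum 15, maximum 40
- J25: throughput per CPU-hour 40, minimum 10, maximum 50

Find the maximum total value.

Meeting every minimum uses 10+0+15+15+10 = 50 CPU-hours, leaving 105.
Highest throughput per CPU-hour first: J9 150 > J30 60 > J38 50 > J25 40 > J5 20.
Give J9 35 more to hit its cap of 50 ; 70 left.
J30 takes 45 more to reach its cap of 55 ; 25 left.
J38: +25 to 40 (cap) ; 0 left.
Total = 60×55 + 150×50 + 50×40 + 40×10 = 13200.

13200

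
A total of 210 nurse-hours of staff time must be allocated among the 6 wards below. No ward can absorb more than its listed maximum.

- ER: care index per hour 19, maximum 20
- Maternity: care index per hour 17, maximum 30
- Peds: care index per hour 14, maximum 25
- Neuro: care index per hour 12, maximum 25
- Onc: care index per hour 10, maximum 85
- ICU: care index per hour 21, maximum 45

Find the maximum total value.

3135

Rank by care index per hour: ICU 21 > ER 19 > Maternity 17 > Peds 14 > Neuro 12 > Onc 10.
Give ICU 45 to hit its cap of 45 ; 165 left.
ER: +20 to 20 (cap) ; 145 left.
Give Maternity 30 to hit its cap of 30 ; 115 left.
Peds takes 25 to reach its cap of 25 ; 90 left.
Neuro takes 25 to reach its cap of 25 ; 65 left.
Onc has room for 85 but only 65 remain, so it gets 65.
Total = 19×20 + 17×30 + 14×25 + 12×25 + 10×65 + 21×45 = 3135.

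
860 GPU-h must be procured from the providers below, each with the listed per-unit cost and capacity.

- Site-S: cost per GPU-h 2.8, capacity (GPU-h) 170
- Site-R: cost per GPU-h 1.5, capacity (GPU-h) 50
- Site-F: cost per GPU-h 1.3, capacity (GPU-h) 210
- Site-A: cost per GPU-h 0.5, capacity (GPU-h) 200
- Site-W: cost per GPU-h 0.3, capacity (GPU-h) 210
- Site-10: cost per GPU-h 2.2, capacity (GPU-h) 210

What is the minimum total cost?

Fill from the cheapest provider first.
Take 210 from Site-W at 0.3 ; need 650 more.
Site-A (0.5): use full 200 ; 450 GPU-h to go.
Site-F (1.3): use full 210 ; 240 GPU-h to go.
Site-R at 1.5: take all 50 GPU-h ; 190 still needed.
Take 190 from Site-10 at 2.2 to finish.
Site-S: unused.
Cost = 210×0.3 + 200×0.5 + 210×1.3 + 50×1.5 + 190×2.2 = 929.

929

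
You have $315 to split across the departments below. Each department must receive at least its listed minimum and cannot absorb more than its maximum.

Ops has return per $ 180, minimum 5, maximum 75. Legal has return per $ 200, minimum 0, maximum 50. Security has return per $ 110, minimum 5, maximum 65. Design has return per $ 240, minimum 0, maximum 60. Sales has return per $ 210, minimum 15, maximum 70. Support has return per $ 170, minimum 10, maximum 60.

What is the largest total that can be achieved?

Meeting every minimum uses 5+0+5+0+15+10 = 35 $, leaving 280.
Highest return per $ first: Design 240 > Sales 210 > Legal 200 > Ops 180 > Support 170 > Security 110.
Design: +60 to 60 (cap) — 220 left.
Sales takes 55 more to reach its cap of 70 — 165 left.
Give Legal 50 more to hit its cap of 50 — 115 left.
Give Ops 70 more to hit its cap of 75 — 45 left.
Support has room for 50 more but only 45 remain, so it gets 55.
Total = 180×75 + 200×50 + 110×5 + 240×60 + 210×70 + 170×55 = 62500.

62500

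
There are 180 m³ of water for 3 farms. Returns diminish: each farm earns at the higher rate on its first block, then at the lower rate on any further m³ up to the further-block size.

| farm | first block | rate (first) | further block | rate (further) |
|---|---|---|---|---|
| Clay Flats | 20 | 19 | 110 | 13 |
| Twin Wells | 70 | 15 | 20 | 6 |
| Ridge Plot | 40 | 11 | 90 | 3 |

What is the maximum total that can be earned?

2600

Order all 6 blocks by rate: Clay Flats/first 19 > Twin Wells/first 15 > Clay Flats/second 13 > Ridge Plot/first 11 > Twin Wells/second 6 > Ridge Plot/second 3.
Clay Flats/first (19): +20 ; 160 left.
Fill Twin Wells first block (70 at 15) ; 90 left.
90 remain; put them into Clay Flats second at 13.
Total = 19×20 + 15×70 + 13×90 = 2600.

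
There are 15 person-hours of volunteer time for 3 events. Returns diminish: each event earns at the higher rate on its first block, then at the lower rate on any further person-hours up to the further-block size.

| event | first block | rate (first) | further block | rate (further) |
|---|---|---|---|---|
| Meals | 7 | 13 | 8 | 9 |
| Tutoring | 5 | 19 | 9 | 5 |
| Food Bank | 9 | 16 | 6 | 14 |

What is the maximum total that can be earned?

253

Treat each block as its own option and order by rate: Tutoring/first 19 > Food Bank/first 16 > Food Bank/second 14 > Meals/first 13 > Meals/second 9 > Tutoring/second 5.
Tutoring/first (19): +5 → 10 left.
Food Bank/first (16): +9 → 1 left.
Food Bank second at 14: only 1 left, fill 1.
Total = 19×5 + 16×9 + 14×1 = 253.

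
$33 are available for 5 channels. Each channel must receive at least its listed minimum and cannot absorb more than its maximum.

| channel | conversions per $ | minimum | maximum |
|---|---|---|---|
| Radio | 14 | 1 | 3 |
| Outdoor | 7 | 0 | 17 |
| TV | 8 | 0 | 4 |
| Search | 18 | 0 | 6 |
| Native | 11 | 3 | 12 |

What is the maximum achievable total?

370

Meeting every minimum uses 1+0+0+0+3 = 4 $, leaving 29.
Highest conversions per $ first: Search 18 > Radio 14 > Native 11 > TV 8 > Outdoor 7.
Search takes 6 more to reach its cap of 6 ; 23 left.
Radio: +2 to 3 (cap) ; 21 left.
Native takes 9 more to reach its cap of 12 ; 12 left.
TV: +4 to 4 (cap) ; 8 left.
Outdoor: +8 (room for 17) → 8. Pool exhausted.
Total = 14×3 + 7×8 + 8×4 + 18×6 + 11×12 = 370.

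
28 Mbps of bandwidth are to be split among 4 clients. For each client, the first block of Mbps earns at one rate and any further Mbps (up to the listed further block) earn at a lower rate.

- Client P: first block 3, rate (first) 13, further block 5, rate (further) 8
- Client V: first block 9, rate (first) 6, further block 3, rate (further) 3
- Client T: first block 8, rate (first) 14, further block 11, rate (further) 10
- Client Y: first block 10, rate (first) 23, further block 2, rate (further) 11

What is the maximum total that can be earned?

Treat each block as its own option and order by rate: Client Y/T1 23 > Client T/T1 14 > Client P/T1 13 > Client Y/T2 11 > Client T/T2 10 > Client P/T2 8 > Client V/T1 6 > Client V/T2 3.
Fill Client Y T1 block (10 at 23) — 18 left.
Client T T1 at 14: fill all 8 — 10 left.
Fill Client P T1 block (3 at 13) — 7 left.
Client Y T2 at 11: fill all 2 — 5 left.
5 remain; put them into Client T T2 at 10.
Total = 23×10 + 14×8 + 13×3 + 11×2 + 10×5 = 453.

453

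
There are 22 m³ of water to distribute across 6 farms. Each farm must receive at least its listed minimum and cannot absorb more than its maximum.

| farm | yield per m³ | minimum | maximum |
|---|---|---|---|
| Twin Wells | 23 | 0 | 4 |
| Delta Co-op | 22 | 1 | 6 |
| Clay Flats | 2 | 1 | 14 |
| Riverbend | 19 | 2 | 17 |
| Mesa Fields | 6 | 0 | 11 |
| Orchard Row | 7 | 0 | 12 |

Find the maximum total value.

Meeting every minimum uses 0+1+1+2+0+0 = 4 m³, leaving 18.
Order the farms by yield per m³: Twin Wells 23 > Delta Co-op 22 > Riverbend 19 > Orchard Row 7 > Mesa Fields 6 > Clay Flats 2.
Twin Wells: +4 to 4 (cap) ; 14 left.
Give Delta Co-op 5 more to hit its cap of 6 ; 9 left.
Riverbend has room for 15 more but only 9 remain, so it gets 11.
Total = 23×4 + 22×6 + 2×1 + 19×11 = 435.

435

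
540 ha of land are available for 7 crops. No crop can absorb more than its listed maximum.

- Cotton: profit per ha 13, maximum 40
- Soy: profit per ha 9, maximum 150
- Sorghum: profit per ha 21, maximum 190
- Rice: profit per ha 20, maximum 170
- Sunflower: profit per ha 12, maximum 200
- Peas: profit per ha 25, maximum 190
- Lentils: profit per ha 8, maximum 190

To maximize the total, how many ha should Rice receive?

Highest profit per ha first: Peas 25 > Sorghum 21 > Rice 20 > Cotton 13 > Sunflower 12 > Soy 9 > Lentils 8.
Peas: +190 to 190 (cap) → 350 left.
Sorghum: +190 to 190 (cap) → 160 left.
Rice has room for 170 but only 160 remain, so it gets 160.

160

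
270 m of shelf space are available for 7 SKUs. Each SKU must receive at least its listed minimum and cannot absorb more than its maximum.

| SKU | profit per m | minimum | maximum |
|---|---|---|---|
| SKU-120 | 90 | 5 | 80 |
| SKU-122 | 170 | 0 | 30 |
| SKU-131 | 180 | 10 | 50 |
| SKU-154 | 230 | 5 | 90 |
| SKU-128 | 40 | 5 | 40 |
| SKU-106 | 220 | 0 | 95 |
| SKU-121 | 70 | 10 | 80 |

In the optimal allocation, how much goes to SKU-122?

Meeting every minimum uses 5+0+10+5+5+0+10 = 35 m, leaving 235.
Rank by profit per m: SKU-154 230 > SKU-106 220 > SKU-131 180 > SKU-122 170 > SKU-120 90 > SKU-121 70 > SKU-128 40.
Give SKU-154 85 more to hit its cap of 90 — 150 left.
SKU-106 takes 95 more to reach its cap of 95 — 55 left.
SKU-131 takes 40 more to reach its cap of 50 — 15 left.
SKU-122 has room for 30 more but only 15 remain, so it gets 15.

15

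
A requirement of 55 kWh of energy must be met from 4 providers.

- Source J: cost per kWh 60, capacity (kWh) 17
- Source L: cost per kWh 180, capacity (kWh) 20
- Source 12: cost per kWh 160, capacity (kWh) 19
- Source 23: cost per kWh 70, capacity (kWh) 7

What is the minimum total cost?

Fill from the cheapest provider first.
Take 17 from Source J at 60 ; need 38 more.
Source 23 at 70: take all 7 kWh ; 31 still needed.
Source 12 (160): use full 19 ; 12 kWh to go.
Source L at 180: take 12 of its 20 ; requirement met.
Cost = 17×60 + 7×70 + 19×160 + 12×180 = 6710.

6710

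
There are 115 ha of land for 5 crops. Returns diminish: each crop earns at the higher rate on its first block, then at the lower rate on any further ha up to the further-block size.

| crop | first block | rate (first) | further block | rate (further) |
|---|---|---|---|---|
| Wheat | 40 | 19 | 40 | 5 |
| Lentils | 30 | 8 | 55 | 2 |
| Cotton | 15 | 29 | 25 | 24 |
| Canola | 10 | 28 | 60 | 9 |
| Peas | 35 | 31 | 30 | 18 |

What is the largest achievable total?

2970

Treat each block as its own option and order by rate: Peas/tier1 31 > Cotton/tier1 29 > Canola/tier1 28 > Cotton/tier2 24 > Wheat/tier1 19 > Peas/tier2 18 > Canola/tier2 9 > Lentils/tier1 8 > Wheat/tier2 5 > Lentils/tier2 2.
Peas/tier1 (31): +35 → 80 left.
Fill Cotton tier1 block (15 at 29) → 65 left.
Fill Canola tier1 block (10 at 28) → 55 left.
Cotton/tier2 (24): +25 → 30 left.
30 remain; put them into Wheat tier1 at 19.
Total = 31×35 + 29×15 + 28×10 + 24×25 + 19×30 = 2970.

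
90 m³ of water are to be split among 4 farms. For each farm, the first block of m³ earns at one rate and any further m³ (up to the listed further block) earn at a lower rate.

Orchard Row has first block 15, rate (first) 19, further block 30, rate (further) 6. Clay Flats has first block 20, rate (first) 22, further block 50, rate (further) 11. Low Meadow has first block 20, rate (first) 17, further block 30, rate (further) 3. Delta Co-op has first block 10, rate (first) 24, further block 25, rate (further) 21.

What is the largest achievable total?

1830

Treat each block as its own option and order by rate: Delta Co-op/tier1 24 > Clay Flats/tier1 22 > Delta Co-op/tier2 21 > Orchard Row/tier1 19 > Low Meadow/tier1 17 > Clay Flats/tier2 11 > Orchard Row/tier2 6 > Low Meadow/tier2 3.
Fill Delta Co-op tier1 block (10 at 24) ; 80 left.
Fill Clay Flats tier1 block (20 at 22) ; 60 left.
Delta Co-op/tier2 (21): +25 ; 35 left.
Fill Orchard Row tier1 block (15 at 19) ; 20 left.
Fill Low Meadow tier1 block (20 at 17) ; 0 left.
Total = 24×10 + 22×20 + 21×25 + 19×15 + 17×20 = 1830.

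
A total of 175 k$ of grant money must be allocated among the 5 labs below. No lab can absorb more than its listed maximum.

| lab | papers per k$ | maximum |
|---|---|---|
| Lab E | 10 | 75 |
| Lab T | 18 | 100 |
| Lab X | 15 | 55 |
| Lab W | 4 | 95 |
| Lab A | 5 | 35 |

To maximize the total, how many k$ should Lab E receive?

20

Rank by papers per k$: Lab T 18 > Lab X 15 > Lab E 10 > Lab A 5 > Lab W 4.
Lab T takes 100 to reach its cap of 100 → 75 left.
Lab X takes 55 to reach its cap of 55 → 20 left.
Lab E has room for 75 but only 20 remain, so it gets 20.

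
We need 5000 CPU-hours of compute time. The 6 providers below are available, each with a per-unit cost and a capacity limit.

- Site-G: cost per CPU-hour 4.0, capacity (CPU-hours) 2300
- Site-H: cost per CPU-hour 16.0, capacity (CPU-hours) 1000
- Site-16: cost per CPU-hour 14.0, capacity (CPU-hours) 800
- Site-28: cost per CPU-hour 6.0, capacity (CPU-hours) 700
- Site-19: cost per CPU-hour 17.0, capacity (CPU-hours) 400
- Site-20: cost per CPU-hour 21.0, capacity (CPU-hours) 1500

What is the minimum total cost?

Cheapest first:
Site-G (4.0): use full 2300 — 2700 CPU-hours to go.
Site-28 (6.0): use full 700 — 2000 CPU-hours to go.
Site-16 (14.0): use full 800 — 1200 CPU-hours to go.
Take 1000 from Site-H at 16.0 — need 200 more.
Site-19 (17.0): take the remaining 200 — done.
Site-20: unused.
Cost = 2300×4.0 + 700×6.0 + 800×14.0 + 1000×16.0 + 200×17.0 = 44000.

44000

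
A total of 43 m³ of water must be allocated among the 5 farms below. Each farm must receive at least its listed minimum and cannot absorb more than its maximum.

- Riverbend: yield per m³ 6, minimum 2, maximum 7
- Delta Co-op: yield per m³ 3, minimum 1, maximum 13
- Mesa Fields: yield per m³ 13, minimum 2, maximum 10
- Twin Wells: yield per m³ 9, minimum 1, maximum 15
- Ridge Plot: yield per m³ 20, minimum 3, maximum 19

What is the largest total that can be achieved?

624

Meeting every minimum uses 2+1+2+1+3 = 9 m³, leaving 34.
Order the farms by yield per m³: Ridge Plot 20 > Mesa Fields 13 > Twin Wells 9 > Riverbend 6 > Delta Co-op 3.
Give Ridge Plot 16 more to hit its cap of 19 ; 18 left.
Mesa Fields: +8 to 10 (cap) ; 10 left.
Twin Wells: +10 (room for 14) → 11. Pool exhausted.
Total = 6×2 + 3×1 + 13×10 + 9×11 + 20×19 = 624.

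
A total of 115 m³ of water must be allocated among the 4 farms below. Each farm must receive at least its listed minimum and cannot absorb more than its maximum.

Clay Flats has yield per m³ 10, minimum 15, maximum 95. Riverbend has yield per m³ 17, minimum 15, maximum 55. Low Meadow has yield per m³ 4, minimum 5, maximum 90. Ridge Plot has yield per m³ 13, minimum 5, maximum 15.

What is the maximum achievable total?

1550

Meeting every minimum uses 15+15+5+5 = 40 m³, leaving 75.
Highest yield per m³ first: Riverbend 17 > Ridge Plot 13 > Clay Flats 10 > Low Meadow 4.
Riverbend takes 40 more to reach its cap of 55 ; 35 left.
Ridge Plot takes 10 more to reach its cap of 15 ; 25 left.
Clay Flats has room for 80 more but only 25 remain, so it gets 40.
Total = 10×40 + 17×55 + 4×5 + 13×15 = 1550.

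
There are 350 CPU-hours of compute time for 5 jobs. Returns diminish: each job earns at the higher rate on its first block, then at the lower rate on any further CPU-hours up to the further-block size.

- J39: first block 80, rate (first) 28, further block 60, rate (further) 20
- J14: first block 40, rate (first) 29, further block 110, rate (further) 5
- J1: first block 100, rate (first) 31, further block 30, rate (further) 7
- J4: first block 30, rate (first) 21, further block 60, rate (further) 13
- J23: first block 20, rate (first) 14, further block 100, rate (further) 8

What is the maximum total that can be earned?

8870

Treat each block as its own option and order by rate: J1/tier1 31 > J14/tier1 29 > J39/tier1 28 > J4/tier1 21 > J39/tier2 20 > J23/tier1 14 > J4/tier2 13 > J23/tier2 8 > J1/tier2 7 > J14/tier2 5.
Fill J1 tier1 block (100 at 31) → 250 left.
J14 tier1 at 29: fill all 40 → 210 left.
Fill J39 tier1 block (80 at 28) → 130 left.
J4 tier1 at 21: fill all 30 → 100 left.
J39/tier2 (20): +60 → 40 left.
J23/tier1 (14): +20 → 20 left.
J4/tier2: +20 of 60 at 13; pool empty.
Total = 31×100 + 29×40 + 28×80 + 21×30 + 20×60 + 14×20 + 13×20 = 8870.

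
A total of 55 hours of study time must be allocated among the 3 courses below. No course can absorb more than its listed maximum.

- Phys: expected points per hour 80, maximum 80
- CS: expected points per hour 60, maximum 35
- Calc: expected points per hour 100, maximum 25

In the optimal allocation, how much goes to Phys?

30

Rank by expected points per hour: Calc 100 > Phys 80 > CS 60.
Give Calc 25 to hit its cap of 25 ; 30 left.
Phys: +30 (room for 80) → 30. Pool exhausted.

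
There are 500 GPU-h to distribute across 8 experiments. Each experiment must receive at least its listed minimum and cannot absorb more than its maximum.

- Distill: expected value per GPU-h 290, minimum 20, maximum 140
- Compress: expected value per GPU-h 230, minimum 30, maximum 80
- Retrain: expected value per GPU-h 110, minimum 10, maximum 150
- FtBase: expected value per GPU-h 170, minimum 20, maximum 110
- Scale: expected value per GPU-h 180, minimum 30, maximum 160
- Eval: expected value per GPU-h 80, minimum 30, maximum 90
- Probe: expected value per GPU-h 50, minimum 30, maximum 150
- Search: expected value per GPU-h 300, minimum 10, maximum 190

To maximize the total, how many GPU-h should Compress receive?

50

Meeting every minimum uses 20+30+10+20+30+30+30+10 = 180 GPU-h, leaving 320.
Rank by expected value per GPU-h: Search 300 > Distill 290 > Compress 230 > Scale 180 > FtBase 170 > Retrain 110 > Eval 80 > Probe 50.
Search takes 180 more to reach its cap of 190 ; 140 left.
Distill takes 120 more to reach its cap of 140 ; 20 left.
Compress: +20 (room for 50) → 50. Pool exhausted.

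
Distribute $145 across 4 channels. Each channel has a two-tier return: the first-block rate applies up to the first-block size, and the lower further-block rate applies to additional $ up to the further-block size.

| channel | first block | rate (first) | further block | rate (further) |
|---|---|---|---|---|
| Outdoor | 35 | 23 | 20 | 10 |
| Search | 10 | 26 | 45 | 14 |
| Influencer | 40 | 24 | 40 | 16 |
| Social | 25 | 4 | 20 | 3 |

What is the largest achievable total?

2945

Order all 8 blocks by rate: Search/tier1 26 > Influencer/tier1 24 > Outdoor/tier1 23 > Influencer/tier2 16 > Search/tier2 14 > Outdoor/tier2 10 > Social/tier1 4 > Social/tier2 3.
Search tier1 at 26: fill all 10 → 135 left.
Influencer tier1 at 24: fill all 40 → 95 left.
Outdoor/tier1 (23): +35 → 60 left.
Influencer/tier2 (16): +40 → 20 left.
20 remain; put them into Search tier2 at 14.
Total = 26×10 + 24×40 + 23×35 + 16×40 + 14×20 = 2945.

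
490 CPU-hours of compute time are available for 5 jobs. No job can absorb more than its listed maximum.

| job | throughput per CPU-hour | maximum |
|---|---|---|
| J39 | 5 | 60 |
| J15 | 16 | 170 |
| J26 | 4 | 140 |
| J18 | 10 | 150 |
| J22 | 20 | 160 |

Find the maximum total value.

Highest throughput per CPU-hour first: J22 20 > J15 16 > J18 10 > J39 5 > J26 4.
J22 takes 160 to reach its cap of 160 ; 330 left.
J15: +170 to 170 (cap) ; 160 left.
J18: +150 to 150 (cap) ; 10 left.
J39 has room for 60 but only 10 remain, so it gets 10.
Total = 5×10 + 16×170 + 10×150 + 20×160 = 7470.

7470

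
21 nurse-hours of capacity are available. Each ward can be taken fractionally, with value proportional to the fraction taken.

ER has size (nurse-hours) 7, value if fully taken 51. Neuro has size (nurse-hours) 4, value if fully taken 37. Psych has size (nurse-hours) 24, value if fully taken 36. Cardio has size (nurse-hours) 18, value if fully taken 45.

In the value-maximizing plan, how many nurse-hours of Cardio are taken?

Sort by value density: Neuro 37/4≈9.25, ER 51/7≈7.29, Cardio 45/18≈2.5, Psych 36/24≈1.5.
All 4 nurse-hours of Neuro fit (value 37) → 17 remain.
Take all of ER (7 nurse-hours, value 51) → 10 nurse-hours left.
10 nurse-hours left: a 10/18 share of Cardio gives 45×10/18 = 25.

10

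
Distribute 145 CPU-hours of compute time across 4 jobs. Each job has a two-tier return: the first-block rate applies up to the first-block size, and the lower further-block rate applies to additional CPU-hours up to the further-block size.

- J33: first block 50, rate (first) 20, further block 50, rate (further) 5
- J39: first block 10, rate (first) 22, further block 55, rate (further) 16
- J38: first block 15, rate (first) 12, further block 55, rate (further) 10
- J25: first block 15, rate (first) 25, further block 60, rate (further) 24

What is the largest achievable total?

Order all 8 blocks by rate: J25/tier1 25 > J25/tier2 24 > J39/tier1 22 > J33/tier1 20 > J39/tier2 16 > J38/tier1 12 > J38/tier2 10 > J33/tier2 5.
J25/tier1 (25): +15 — 130 left.
J25/tier2 (24): +60 — 70 left.
J39/tier1 (22): +10 — 60 left.
J33 tier1 at 20: fill all 50 — 10 left.
10 remain; put them into J39 tier2 at 16.
Total = 25×15 + 24×60 + 22×10 + 20×50 + 16×10 = 3195.

3195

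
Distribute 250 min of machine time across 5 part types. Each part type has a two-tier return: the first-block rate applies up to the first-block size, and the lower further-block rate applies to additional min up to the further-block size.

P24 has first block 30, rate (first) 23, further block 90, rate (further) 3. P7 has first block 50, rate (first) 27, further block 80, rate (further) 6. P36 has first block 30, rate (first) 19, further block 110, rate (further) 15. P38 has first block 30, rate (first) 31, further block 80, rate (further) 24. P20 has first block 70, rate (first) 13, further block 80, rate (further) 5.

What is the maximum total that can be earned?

5910

Order all 10 blocks by rate: P38/first 31 > P7/first 27 > P38/second 24 > P24/first 23 > P36/first 19 > P36/second 15 > P20/first 13 > P7/second 6 > P20/second 5 > P24/second 3.
P38 first at 31: fill all 30 ; 220 left.
P7/first (27): +50 ; 170 left.
Fill P38 second block (80 at 24) ; 90 left.
P24 first at 23: fill all 30 ; 60 left.
P36/first (19): +30 ; 30 left.
P36 second at 15: only 30 left, fill 30.
Total = 31×30 + 27×50 + 24×80 + 23×30 + 19×30 + 15×30 = 5910.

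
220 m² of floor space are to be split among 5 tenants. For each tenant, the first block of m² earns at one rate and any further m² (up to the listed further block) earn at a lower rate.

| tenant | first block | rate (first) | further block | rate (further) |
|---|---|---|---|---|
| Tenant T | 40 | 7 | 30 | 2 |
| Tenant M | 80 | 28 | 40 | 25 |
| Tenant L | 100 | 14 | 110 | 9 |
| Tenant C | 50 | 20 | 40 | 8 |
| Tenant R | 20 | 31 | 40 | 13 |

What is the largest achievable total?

Treat each block as its own option and order by rate: Tenant R/T1 31 > Tenant M/T1 28 > Tenant M/T2 25 > Tenant C/T1 20 > Tenant L/T1 14 > Tenant R/T2 13 > Tenant L/T2 9 > Tenant C/T2 8 > Tenant T/T1 7 > Tenant T/T2 2.
Tenant R/T1 (31): +20 — 200 left.
Fill Tenant M T1 block (80 at 28) — 120 left.
Fill Tenant M T2 block (40 at 25) — 80 left.
Tenant C T1 at 20: fill all 50 — 30 left.
Tenant L/T1: +30 of 100 at 14; pool empty.
Total = 31×20 + 28×80 + 25×40 + 20×50 + 14×30 = 5280.

5280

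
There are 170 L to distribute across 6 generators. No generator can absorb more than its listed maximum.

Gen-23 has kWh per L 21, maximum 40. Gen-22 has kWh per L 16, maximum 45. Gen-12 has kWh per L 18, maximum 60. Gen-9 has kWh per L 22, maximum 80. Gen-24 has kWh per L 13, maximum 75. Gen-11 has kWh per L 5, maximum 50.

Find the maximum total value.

3500

Order the generators by kWh per L: Gen-9 22 > Gen-23 21 > Gen-12 18 > Gen-22 16 > Gen-24 13 > Gen-11 5.
Gen-9: +80 to 80 (cap) → 90 left.
Gen-23: +40 to 40 (cap) → 50 left.
Gen-12: +50 (room for 60) → 50. Pool exhausted.
Total = 21×40 + 18×50 + 22×80 = 3500.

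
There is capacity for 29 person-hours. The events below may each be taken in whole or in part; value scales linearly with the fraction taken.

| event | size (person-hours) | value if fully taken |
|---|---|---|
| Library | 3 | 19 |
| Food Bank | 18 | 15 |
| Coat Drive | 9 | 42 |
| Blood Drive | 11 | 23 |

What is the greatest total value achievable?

Best value per unit of size first: Library 19/3≈6.33, Coat Drive 42/9≈4.67, Blood Drive 23/11≈2.09, Food Bank 15/18≈0.833.
All 3 person-hours of Library fit (value 19) ; 26 remain.
All 9 person-hours of Coat Drive fit (value 42) ; 17 remain.
Take all of Blood Drive (11 person-hours, value 23) ; 6 person-hours left.
6 person-hours left: a 6/18 share of Food Bank gives 15×6/18 = 5.
Total value = 89.

89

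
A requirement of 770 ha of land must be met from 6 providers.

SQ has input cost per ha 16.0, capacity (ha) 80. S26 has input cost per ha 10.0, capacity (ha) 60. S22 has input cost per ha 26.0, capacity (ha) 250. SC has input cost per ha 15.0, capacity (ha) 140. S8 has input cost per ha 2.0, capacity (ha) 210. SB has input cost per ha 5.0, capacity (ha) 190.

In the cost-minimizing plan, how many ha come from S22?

Cheapest first:
Take 210 from S8 at 2.0 — need 560 more.
Take 190 from SB at 5.0 — need 370 more.
Take 60 from S26 at 10.0 — need 310 more.
SC at 15.0: take all 140 ha — 170 still needed.
Take 80 from SQ at 16.0 — need 90 more.
Take 90 from S22 at 26.0 to finish.

90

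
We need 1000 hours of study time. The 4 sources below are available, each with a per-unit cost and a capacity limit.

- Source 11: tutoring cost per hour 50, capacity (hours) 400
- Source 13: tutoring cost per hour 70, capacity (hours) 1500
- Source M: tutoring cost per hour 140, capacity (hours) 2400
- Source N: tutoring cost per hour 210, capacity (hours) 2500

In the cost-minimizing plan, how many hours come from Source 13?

Fill from the cheapest source first.
Source 11 (50): use full 400 — 600 hours to go.
Take 600 from Source 13 at 70 to finish.
Source M, Source N: unused.

600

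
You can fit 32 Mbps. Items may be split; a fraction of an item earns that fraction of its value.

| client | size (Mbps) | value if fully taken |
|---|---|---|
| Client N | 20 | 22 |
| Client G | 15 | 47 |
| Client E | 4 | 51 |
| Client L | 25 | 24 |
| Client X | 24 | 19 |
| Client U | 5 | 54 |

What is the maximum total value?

Sort by value density: Client E 51/4≈12.8, Client U 54/5≈10.8, Client G 47/15≈3.13, Client N 22/20≈1.1, Client L 24/25≈0.96, Client X 19/24≈0.792.
Client E: take in full, 4 Mbps for value 51 ; 28 left.
Client U: take in full, 5 Mbps for value 54 ; 23 left.
All 15 Mbps of Client G fit (value 47) ; 8 remain.
8 Mbps left: a 8/20 share of Client N gives 22×8/20 = 8.8.
Total value = 160.8.

160.8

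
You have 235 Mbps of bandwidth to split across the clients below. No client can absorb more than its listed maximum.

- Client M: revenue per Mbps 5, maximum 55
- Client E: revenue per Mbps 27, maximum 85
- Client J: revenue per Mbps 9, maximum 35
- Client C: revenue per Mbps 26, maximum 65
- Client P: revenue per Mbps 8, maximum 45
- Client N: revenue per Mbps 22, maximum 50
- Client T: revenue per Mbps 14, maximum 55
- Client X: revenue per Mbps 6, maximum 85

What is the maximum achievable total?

Rank by revenue per Mbps: Client E 27 > Client C 26 > Client N 22 > Client T 14 > Client J 9 > Client P 8 > Client X 6 > Client M 5.
Client E: +85 to 85 (cap) — 150 left.
Client C: +65 to 65 (cap) — 85 left.
Client N: +50 to 50 (cap) — 35 left.
Client T: +35 (room for 55) → 35. Pool exhausted.
Total = 27×85 + 26×65 + 22×50 + 14×35 = 5575.

5575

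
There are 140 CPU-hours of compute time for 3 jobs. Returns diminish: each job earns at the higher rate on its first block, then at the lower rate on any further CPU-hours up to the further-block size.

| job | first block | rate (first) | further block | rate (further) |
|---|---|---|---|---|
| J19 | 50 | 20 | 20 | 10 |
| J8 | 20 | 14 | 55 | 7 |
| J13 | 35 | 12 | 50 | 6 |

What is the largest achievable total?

2005

Treat each block as its own option and order by rate: J19/tier1 20 > J8/tier1 14 > J13/tier1 12 > J19/tier2 10 > J8/tier2 7 > J13/tier2 6.
J19 tier1 at 20: fill all 50 → 90 left.
J8/tier1 (14): +20 → 70 left.
J13/tier1 (12): +35 → 35 left.
Fill J19 tier2 block (20 at 10) → 15 left.
15 remain; put them into J8 tier2 at 7.
Total = 20×50 + 14×20 + 12×35 + 10×20 + 7×15 = 2005.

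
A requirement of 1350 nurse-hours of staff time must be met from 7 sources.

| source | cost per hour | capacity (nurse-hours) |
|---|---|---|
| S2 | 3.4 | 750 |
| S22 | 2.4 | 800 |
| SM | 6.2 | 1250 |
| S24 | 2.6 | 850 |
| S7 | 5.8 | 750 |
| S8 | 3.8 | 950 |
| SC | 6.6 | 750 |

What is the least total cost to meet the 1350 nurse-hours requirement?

Cheapest first:
S22 (2.4): use full 800 ; 550 nurse-hours to go.
S24 (2.6): take the remaining 550 ; done.
S2, S8, S7, SM, SC: unused.
Cost = 800×2.4 + 550×2.6 = 3350.

3350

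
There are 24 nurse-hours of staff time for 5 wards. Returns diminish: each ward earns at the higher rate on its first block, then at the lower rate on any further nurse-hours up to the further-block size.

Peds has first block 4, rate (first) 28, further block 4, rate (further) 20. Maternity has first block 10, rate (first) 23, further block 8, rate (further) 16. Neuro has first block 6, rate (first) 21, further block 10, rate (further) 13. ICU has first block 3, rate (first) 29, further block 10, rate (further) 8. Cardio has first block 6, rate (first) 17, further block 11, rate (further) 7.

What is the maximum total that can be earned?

Treat each block as its own option and order by rate: ICU/T1 29 > Peds/T1 28 > Maternity/T1 23 > Neuro/T1 21 > Peds/T2 20 > Cardio/T1 17 > Maternity/T2 16 > Neuro/T2 13 > ICU/T2 8 > Cardio/T2 7.
Fill ICU T1 block (3 at 29) ; 21 left.
Peds T1 at 28: fill all 4 ; 17 left.
Maternity/T1 (23): +10 ; 7 left.
Neuro T1 at 21: fill all 6 ; 1 left.
1 remain; put them into Peds T2 at 20.
Total = 29×3 + 28×4 + 23×10 + 21×6 + 20×1 = 575.

575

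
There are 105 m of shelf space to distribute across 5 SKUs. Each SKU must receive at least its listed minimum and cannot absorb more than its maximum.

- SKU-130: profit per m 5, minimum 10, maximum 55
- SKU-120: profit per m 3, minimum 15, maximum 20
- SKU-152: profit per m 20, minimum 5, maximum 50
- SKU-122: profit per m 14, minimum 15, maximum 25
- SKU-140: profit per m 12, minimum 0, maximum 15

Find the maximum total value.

Meeting every minimum uses 10+15+5+15+0 = 45 m, leaving 60.
Order the SKUs by profit per m: SKU-152 20 > SKU-122 14 > SKU-140 12 > SKU-130 5 > SKU-120 3.
SKU-152: +45 to 50 (cap) → 15 left.
Give SKU-122 10 more to hit its cap of 25 → 5 left.
SKU-140: +5 (room for 15) → 5. Pool exhausted.
Total = 5×10 + 3×15 + 20×50 + 14×25 + 12×5 = 1505.

1505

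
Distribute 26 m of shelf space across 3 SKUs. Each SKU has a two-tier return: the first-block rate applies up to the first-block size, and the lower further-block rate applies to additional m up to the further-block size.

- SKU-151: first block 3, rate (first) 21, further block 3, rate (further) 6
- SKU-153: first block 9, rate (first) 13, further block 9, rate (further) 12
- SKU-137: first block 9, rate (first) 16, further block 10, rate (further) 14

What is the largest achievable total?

Treat each block as its own option and order by rate: SKU-151/first 21 > SKU-137/first 16 > SKU-137/second 14 > SKU-153/first 13 > SKU-153/second 12 > SKU-151/second 6.
Fill SKU-151 first block (3 at 21) → 23 left.
SKU-137/first (16): +9 → 14 left.
SKU-137/second (14): +10 → 4 left.
SKU-153 first at 13: only 4 left, fill 4.
Total = 21×3 + 16×9 + 14×10 + 13×4 = 399.

399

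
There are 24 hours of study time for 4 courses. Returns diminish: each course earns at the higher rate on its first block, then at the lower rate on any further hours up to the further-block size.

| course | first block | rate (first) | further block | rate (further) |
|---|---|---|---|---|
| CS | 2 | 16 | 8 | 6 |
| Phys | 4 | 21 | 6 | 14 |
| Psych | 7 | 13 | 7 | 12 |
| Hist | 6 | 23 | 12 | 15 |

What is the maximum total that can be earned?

Treat each block as its own option and order by rate: Hist/first 23 > Phys/first 21 > CS/first 16 > Hist/second 15 > Phys/second 14 > Psych/first 13 > Psych/second 12 > CS/second 6.
Fill Hist first block (6 at 23) → 18 left.
Phys/first (21): +4 → 14 left.
Fill CS first block (2 at 16) → 12 left.
Hist/second (15): +12 → 0 left.
Total = 23×6 + 21×4 + 16×2 + 15×12 = 434.

434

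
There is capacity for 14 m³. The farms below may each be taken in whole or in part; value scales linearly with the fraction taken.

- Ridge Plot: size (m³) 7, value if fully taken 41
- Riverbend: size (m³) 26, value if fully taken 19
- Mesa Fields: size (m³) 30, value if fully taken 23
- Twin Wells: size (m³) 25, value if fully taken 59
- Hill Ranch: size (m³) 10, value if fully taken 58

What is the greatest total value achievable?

Best value per unit of size first: Ridge Plot 41/7≈5.86, Hill Ranch 58/10≈5.8, Twin Wells 59/25≈2.36, Mesa Fields 23/30≈0.767, Riverbend 19/26≈0.731.
All 7 m³ of Ridge Plot fit (value 41) → 7 remain.
Fill the last 7 m³ with part of Hill Ranch: 7/10 of it earns 40.6.
Total value = 81.6.

81.6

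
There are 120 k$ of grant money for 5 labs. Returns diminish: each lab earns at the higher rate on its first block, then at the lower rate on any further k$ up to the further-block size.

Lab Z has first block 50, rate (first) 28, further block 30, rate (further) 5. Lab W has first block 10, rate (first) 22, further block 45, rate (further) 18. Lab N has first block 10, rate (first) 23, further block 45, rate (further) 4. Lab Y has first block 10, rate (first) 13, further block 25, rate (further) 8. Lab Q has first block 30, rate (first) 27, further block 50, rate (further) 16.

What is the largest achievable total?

Treat each block as its own option and order by rate: Lab Z/tier1 28 > Lab Q/tier1 27 > Lab N/tier1 23 > Lab W/tier1 22 > Lab W/tier2 18 > Lab Q/tier2 16 > Lab Y/tier1 13 > Lab Y/tier2 8 > Lab Z/tier2 5 > Lab N/tier2 4.
Lab Z tier1 at 28: fill all 50 → 70 left.
Lab Q tier1 at 27: fill all 30 → 40 left.
Lab N/tier1 (23): +10 → 30 left.
Lab W tier1 at 22: fill all 10 → 20 left.
Lab W tier2 at 18: only 20 left, fill 20.
Total = 28×50 + 27×30 + 23×10 + 22×10 + 18×20 = 3020.

3020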